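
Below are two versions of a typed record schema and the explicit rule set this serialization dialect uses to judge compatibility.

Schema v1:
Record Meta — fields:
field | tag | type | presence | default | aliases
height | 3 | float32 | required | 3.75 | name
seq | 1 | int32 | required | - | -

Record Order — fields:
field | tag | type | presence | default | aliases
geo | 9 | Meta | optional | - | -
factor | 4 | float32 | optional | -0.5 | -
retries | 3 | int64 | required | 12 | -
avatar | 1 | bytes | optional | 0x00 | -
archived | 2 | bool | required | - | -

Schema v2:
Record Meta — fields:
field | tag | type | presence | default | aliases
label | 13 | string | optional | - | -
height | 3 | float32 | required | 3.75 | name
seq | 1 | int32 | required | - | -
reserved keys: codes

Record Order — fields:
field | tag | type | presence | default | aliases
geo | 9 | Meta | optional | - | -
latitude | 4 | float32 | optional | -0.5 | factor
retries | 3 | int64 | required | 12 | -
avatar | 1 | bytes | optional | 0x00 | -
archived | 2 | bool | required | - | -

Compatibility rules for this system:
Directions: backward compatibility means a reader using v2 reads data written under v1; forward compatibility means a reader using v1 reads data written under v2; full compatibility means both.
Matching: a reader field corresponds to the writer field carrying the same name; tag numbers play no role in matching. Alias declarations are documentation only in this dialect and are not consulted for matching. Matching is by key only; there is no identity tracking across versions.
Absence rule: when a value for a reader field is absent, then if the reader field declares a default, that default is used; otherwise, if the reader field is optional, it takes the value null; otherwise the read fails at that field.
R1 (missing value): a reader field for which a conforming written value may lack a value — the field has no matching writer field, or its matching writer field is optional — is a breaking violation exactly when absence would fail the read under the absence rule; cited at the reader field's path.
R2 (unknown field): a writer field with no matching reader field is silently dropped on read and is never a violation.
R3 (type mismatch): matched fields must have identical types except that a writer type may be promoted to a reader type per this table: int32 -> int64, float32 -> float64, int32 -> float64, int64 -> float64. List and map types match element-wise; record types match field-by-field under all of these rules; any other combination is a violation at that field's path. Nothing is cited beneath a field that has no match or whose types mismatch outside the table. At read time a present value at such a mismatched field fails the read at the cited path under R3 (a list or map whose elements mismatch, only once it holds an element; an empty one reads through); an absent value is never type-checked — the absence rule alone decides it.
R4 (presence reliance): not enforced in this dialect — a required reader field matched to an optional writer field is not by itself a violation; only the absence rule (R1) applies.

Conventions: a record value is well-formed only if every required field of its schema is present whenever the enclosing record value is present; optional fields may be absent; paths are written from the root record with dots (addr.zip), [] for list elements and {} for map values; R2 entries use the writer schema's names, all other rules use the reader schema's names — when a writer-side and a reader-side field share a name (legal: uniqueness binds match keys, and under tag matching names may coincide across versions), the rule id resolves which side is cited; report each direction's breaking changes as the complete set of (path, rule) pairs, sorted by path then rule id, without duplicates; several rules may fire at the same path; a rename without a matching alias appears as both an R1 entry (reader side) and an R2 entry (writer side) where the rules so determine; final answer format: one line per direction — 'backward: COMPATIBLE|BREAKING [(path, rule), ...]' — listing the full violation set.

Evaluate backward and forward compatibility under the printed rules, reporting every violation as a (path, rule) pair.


in Order below, arrows point writer -> reader
backward on Order — v2 reading data written by v1:
  geo: Meta -> Meta, writer optional; from geo
  latitude has no writer counterpart
  retries: int64 -> int64, writer required; from retries
  avatar: bytes -> bytes, writer optional; from avatar
  archived: bool -> bool, writer required; from archived
  writer factor: unknown to reader
  geo.label has no writer counterpart
  geo.height: float32 -> float32, writer required; from geo.height
  geo.seq: int32 -> int32, writer required; from geo.seq
  => backward: COMPATIBLE
forward on Order — v1 reading data written by v2:
  geo: Meta -> Meta, writer optional; from geo
  factor has no writer counterpart
  retries: int64 -> int64, writer required; from retries
  avatar: bytes -> bytes, writer optional; from avatar
  archived: bool -> bool, writer required; from archived
  writer latitude: unknown to reader
  geo.height: float32 -> float32, writer required; from geo.height
  geo.seq: int32 -> int32, writer required; from geo.seq
  writer geo.label: unknown to reader
  => forward: COMPATIBLE

backward: COMPATIBLE []; forward: COMPATIBLE []


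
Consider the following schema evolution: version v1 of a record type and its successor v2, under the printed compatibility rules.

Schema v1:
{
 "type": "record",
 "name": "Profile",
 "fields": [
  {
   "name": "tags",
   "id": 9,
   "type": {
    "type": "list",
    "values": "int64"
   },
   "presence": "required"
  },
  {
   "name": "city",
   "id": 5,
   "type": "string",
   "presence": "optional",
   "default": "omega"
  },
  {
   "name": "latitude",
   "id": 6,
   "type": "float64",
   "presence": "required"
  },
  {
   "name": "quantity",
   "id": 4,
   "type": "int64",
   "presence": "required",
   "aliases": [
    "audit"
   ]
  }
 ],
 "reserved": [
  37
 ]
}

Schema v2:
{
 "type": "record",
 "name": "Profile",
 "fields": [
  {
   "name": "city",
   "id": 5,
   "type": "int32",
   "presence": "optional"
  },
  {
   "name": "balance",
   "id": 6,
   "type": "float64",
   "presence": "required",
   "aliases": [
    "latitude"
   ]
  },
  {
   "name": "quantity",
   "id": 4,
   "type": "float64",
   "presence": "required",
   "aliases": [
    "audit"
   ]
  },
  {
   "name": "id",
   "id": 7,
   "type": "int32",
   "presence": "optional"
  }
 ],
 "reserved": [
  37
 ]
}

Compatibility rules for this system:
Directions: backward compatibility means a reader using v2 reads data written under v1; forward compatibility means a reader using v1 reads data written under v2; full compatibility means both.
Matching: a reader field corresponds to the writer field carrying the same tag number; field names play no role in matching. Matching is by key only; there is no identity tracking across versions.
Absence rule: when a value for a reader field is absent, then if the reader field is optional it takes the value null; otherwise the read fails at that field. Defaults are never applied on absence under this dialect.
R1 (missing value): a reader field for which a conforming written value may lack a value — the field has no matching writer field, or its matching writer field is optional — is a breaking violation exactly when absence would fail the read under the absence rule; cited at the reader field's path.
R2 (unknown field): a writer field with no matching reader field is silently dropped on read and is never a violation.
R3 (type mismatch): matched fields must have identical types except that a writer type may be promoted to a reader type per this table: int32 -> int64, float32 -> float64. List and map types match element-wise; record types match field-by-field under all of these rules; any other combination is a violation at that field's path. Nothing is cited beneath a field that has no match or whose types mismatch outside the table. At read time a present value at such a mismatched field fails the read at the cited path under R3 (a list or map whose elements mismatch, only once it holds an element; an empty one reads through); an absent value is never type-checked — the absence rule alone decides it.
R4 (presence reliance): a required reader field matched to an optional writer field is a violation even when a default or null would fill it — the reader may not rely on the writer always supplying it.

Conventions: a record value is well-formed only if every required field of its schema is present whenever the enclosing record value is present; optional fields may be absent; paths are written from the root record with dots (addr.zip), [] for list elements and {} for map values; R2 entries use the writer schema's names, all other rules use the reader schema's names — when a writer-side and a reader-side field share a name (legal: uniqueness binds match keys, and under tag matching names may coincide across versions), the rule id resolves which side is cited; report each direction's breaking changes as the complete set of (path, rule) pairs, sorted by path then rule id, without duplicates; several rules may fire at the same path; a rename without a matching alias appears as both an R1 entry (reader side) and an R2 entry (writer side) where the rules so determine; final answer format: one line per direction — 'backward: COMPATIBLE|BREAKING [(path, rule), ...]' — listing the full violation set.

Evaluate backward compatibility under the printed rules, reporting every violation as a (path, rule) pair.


backward: BREAKING [(city, R3), (quantity, R3)]

the writer's type comes first in each Profile pair
checking backward for Profile: reader v2 against writer v1:
  writer optional, string -> int32: reader city maps from writer city
  writer required, float64 -> float64: reader balance maps from writer latitude
  writer required, int64 -> float64: reader quantity maps from writer quantity
  id has no writer counterpart
  writer tags: unknown to reader
  R3 fires at city
  R3 fires at quantity
  => 2 violation(s): backward is BREAKING for Profile
the rest of the Profile diff is inert for this question:
  renamed field latitude to balance in record Profile (alias latitude declared on the renamed field) -> fires no rule on Profile, leaving the asked answer as it is
  removed field tags from record Profile -> its effect on Profile is confined to the forward direction, not asked
  added field id to record Profile: optional int32, tag 7 (in v2 it sits last) -> fires no rule on Profile, leaving the asked answer as it is


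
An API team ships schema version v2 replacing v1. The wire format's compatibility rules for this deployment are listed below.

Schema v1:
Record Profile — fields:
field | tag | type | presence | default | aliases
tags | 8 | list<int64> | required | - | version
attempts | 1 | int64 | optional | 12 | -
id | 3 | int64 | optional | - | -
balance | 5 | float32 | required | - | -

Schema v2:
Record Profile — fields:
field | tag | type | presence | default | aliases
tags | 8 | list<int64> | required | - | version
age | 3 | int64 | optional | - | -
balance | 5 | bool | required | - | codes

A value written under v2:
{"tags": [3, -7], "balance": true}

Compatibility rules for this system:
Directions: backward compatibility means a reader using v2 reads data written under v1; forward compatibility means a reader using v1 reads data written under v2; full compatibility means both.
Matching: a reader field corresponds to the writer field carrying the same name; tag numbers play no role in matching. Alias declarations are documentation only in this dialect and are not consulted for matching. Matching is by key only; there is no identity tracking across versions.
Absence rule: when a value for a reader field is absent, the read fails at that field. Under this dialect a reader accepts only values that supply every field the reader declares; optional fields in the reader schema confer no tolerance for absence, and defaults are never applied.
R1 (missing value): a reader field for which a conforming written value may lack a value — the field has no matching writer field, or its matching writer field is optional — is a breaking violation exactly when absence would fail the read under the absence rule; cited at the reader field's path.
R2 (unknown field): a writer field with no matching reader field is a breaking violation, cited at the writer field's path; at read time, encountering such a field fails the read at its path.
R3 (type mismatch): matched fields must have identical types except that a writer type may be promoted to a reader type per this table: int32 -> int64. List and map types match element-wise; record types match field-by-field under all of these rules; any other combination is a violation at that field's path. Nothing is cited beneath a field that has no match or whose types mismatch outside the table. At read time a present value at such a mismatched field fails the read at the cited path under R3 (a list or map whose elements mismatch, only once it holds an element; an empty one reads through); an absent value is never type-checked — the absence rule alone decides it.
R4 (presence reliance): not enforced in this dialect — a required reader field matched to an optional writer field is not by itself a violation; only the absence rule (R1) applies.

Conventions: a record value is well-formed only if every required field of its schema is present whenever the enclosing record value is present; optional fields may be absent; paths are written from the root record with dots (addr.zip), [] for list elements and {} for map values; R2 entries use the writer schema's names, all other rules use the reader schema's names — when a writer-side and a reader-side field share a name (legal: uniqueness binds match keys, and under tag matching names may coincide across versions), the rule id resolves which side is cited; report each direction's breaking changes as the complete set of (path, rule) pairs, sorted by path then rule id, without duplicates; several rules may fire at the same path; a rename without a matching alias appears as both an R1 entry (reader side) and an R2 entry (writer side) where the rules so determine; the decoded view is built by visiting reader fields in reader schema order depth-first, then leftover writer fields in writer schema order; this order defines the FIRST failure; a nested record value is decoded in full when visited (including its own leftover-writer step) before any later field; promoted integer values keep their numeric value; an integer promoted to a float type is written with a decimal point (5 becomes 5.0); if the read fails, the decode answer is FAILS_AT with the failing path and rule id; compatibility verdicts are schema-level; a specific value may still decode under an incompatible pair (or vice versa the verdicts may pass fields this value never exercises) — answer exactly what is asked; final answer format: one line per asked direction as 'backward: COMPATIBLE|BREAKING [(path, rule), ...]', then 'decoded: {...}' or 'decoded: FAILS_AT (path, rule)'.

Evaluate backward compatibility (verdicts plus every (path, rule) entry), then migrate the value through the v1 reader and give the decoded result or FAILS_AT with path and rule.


backward: BREAKING [(age, R1), (attempts, R2), (balance, R3), (id, R2)]; decoded: FAILS_AT (attempts, R1)

in Profile below, arrows point writer -> reader
backward on Profile — v2 reading data written by v1:
  tags: list<int64> -> list<int64>, writer required; from tags
  age: no writer-side match
  balance: float32 -> bool, writer required; from balance
  leftover writer field: attempts
  leftover writer field: id
  breaking: (age, R1)
  breaking: (attempts, R2)
  breaking: (balance, R3)
  breaking: (id, R2)
  => backward: BREAKING (4)
migrating the Profile value to v1:
  tags := [3, -7]
  read fails at attempts under R1 (no fill)
  => FAILS_AT (attempts, R1)


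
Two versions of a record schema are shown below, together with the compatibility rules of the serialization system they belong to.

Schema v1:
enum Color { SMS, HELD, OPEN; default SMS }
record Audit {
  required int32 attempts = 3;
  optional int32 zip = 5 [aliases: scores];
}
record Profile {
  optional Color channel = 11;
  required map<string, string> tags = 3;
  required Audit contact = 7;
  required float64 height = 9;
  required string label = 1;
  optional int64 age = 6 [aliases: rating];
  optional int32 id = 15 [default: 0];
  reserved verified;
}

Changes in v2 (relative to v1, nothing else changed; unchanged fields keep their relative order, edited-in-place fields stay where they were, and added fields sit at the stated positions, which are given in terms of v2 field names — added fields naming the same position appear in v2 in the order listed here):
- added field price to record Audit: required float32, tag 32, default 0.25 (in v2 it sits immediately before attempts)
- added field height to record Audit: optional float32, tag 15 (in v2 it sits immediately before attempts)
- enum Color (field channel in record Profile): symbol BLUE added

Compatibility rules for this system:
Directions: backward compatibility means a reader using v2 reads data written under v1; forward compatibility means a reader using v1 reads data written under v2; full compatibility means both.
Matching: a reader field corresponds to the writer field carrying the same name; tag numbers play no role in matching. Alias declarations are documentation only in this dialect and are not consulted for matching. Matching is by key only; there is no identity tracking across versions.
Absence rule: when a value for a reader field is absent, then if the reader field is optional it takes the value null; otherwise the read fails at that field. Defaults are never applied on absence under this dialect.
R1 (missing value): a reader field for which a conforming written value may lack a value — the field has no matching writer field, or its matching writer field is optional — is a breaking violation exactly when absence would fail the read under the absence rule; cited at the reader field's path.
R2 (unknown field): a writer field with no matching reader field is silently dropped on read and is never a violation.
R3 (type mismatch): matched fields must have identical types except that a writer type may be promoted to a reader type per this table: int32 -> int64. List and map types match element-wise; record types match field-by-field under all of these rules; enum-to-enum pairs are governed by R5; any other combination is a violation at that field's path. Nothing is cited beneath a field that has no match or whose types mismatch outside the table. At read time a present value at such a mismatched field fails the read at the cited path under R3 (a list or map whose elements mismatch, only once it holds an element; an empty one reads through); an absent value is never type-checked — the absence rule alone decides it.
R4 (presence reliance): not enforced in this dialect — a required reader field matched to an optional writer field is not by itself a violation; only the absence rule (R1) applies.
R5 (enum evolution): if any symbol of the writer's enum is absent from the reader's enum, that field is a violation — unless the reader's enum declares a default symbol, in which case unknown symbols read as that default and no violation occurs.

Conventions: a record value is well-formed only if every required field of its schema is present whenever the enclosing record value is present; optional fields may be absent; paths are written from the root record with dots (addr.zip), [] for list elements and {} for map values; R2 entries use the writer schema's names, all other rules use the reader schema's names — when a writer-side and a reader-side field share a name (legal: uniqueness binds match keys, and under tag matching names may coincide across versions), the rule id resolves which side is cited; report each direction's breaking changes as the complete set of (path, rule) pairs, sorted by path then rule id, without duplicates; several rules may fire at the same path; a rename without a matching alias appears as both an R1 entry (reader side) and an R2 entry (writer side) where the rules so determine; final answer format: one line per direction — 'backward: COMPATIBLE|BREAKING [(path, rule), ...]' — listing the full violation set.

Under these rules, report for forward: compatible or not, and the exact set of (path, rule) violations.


in Profile below, arrows point writer -> reader
checking forward for Profile: reader v1 against writer v2:
  Color -> Color, writer optional: channel aligns to channel
  map<string, string> -> map<string, string>, writer required: tags aligns to tags
  Audit -> Audit, writer required: contact aligns to contact
  float64 -> float64, writer required: height aligns to height
  string -> string, writer required: label aligns to label
  int64 -> int64, writer optional: age aligns to age
  int32 -> int32, writer optional: id aligns to id
  int32 -> int32, writer required: contact.attempts aligns to contact.attempts
  int32 -> int32, writer optional: contact.zip aligns to contact.zip
  contact.price (writer side), unknown to reader
  contact.height (writer side), unknown to reader
  => forward: COMPATIBLE
checking off the Profile differences that do not matter here:
  added field price to record Audit: required float32, tag 32, default 0.25 (in v2 it sits immediately before attempts) -> matters only for Profile's backward compatibility — outside the asked direction
  added field height to record Audit: optional float32, tag 15 (in v2 it sits immediately before attempts) -> triggers nothing under Profile's printed rules — same verdict
  enum Color (field channel in record Profile): symbol BLUE added -> triggers nothing under Profile's printed rules — same verdict

forward: COMPATIBLE []


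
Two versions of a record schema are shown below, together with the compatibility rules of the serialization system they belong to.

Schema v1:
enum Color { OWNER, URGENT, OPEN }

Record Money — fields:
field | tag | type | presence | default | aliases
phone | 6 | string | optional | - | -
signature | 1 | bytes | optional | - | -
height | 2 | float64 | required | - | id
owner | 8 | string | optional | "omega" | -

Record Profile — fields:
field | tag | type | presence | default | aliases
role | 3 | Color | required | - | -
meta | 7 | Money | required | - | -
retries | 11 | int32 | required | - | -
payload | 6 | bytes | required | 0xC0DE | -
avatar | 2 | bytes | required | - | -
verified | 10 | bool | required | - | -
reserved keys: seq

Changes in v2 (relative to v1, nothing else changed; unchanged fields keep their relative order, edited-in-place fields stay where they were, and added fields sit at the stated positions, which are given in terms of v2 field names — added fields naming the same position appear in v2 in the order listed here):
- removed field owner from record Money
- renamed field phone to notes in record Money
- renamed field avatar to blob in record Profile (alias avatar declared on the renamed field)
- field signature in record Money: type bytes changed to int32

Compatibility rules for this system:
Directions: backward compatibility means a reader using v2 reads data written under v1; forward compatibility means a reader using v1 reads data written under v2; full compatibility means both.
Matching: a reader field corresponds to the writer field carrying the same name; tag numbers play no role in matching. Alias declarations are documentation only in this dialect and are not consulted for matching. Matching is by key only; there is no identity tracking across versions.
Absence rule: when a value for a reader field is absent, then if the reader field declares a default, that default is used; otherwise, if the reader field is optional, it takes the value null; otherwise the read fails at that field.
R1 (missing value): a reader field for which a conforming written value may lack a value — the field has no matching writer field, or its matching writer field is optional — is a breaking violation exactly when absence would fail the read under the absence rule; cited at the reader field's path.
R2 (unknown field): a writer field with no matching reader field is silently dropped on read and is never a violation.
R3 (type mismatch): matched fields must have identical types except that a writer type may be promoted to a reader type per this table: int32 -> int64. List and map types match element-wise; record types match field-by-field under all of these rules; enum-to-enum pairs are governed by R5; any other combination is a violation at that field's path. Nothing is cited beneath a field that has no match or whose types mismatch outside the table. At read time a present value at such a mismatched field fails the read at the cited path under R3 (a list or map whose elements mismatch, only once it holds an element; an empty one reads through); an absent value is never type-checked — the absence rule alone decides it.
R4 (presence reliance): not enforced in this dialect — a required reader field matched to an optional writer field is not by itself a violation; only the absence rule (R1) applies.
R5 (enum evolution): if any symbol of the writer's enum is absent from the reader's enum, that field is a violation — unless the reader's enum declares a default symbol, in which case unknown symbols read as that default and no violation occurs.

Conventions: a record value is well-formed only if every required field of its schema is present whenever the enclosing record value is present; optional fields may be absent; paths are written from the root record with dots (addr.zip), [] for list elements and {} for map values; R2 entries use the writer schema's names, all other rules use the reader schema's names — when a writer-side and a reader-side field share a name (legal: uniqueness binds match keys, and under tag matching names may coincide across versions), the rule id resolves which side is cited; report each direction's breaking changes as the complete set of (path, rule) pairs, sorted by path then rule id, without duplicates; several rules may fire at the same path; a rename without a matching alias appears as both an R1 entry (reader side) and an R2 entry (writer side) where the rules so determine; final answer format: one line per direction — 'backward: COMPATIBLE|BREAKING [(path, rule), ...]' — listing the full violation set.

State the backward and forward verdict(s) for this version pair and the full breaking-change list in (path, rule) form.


backward: BREAKING [(blob, R1), (meta.signature, R3)]; forward: BREAKING [(avatar, R1), (meta.signature, R3)]

arrows below run writer -> reader for Profile
backward analysis of Profile with v2 as reader and v1 as writer:
  writer required, Color -> Color: reader role maps from writer role
  writer required, Money -> Money: reader meta maps from writer meta
  writer required, int32 -> int32: reader retries maps from writer retries
  writer required, bytes -> bytes: reader payload maps from writer payload
  blob has no writer counterpart
  writer required, bool -> bool: reader verified maps from writer verified
  writer avatar: unknown to reader
  meta.notes has no writer counterpart
  writer optional, bytes -> int32: reader meta.signature maps from writer meta.signature
  writer required, float64 -> float64: reader meta.height maps from writer meta.height
  writer meta.phone: unknown to reader
  writer meta.owner: unknown to reader
  breaking: (blob, R1)
  breaking: (meta.signature, R3)
  => backward: BREAKING (2)
forward analysis of Profile with v1 as reader and v2 as writer:
  writer required, Color -> Color: reader role maps from writer role
  writer required, Money -> Money: reader meta maps from writer meta
  writer required, int32 -> int32: reader retries maps from writer retries
  writer required, bytes -> bytes: reader payload maps from writer payload
  avatar has no writer counterpart
  writer required, bool -> bool: reader verified maps from writer verified
  writer blob: unknown to reader
  meta.phone has no writer counterpart
  writer optional, int32 -> bytes: reader meta.signature maps from writer meta.signature
  writer required, float64 -> float64: reader meta.height maps from writer meta.height
  meta.owner has no writer counterpart
  writer meta.notes: unknown to reader
  breaking: (avatar, R1)
  breaking: (meta.signature, R3)
  => forward: BREAKING (2)


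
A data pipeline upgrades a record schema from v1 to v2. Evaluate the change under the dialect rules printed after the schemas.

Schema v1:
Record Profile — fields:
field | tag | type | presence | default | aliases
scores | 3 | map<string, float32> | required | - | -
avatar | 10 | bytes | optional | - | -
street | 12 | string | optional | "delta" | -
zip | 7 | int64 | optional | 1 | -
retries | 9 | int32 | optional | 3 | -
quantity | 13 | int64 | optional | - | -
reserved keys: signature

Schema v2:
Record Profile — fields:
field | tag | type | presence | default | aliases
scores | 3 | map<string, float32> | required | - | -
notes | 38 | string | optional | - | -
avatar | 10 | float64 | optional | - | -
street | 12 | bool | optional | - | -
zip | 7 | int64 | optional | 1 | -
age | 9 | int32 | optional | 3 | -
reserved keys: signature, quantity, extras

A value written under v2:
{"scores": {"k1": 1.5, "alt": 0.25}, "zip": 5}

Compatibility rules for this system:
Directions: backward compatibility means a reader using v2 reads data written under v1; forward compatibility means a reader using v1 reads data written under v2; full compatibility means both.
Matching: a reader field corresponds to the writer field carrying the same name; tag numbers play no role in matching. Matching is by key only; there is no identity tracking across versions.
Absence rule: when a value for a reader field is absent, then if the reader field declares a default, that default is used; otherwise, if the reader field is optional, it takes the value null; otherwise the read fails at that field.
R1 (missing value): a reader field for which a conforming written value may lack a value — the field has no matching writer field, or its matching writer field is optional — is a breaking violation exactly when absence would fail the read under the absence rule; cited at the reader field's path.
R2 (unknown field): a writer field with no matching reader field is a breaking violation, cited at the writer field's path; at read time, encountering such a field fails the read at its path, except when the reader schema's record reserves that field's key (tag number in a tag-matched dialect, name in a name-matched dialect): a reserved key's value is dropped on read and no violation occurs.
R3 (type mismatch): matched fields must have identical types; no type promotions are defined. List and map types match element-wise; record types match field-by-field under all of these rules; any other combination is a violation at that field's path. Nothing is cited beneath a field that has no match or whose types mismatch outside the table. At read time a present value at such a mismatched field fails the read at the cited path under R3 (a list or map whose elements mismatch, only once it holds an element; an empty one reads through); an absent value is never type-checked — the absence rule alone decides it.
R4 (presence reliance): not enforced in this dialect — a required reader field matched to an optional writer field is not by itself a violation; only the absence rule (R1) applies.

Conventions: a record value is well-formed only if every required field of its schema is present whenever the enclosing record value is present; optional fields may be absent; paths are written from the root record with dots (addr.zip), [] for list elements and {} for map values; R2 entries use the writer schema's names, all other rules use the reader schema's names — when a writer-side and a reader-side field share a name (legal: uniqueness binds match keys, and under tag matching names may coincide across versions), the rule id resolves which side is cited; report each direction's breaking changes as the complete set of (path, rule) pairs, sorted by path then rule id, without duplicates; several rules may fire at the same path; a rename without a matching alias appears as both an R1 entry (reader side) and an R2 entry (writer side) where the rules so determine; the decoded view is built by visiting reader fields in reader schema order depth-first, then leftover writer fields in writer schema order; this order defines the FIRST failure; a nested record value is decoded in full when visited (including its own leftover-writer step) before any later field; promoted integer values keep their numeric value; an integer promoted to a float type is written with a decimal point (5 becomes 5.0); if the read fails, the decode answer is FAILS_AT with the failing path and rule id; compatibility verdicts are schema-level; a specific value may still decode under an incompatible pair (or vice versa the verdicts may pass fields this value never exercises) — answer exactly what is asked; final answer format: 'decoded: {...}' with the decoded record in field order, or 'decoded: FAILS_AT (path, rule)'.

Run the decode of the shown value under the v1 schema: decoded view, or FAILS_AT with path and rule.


decoded: {"scores": {"k1": 1.5, "alt": 0.25}, "avatar": null, "street": "delta", "zip": 5, "retries": 3, "quantity": null}

arrows below run writer -> reader for Profile
decode walk for Profile under reader schema v1:
  scores := {"k1": 1.5, "alt": 0.25}
  avatar := null (absent, optional -> null)
  street := "delta" (absent -> default)
  zip := 5
  retries := 3 (absent -> default)
  quantity := null (absent, optional -> null)
  => decoded: {"scores": {"k1": 1.5, "alt": 0.25}, "avatar": null, "street": "delta", "zip": 5, "retries": 3, "quantity": null}
checking off the Profile differences that do not matter here:
  removed field quantity from record Profile (its key "quantity" joins the reserved list) -> inert under this dialect — no rule fires on Profile and the result does not move
  added field notes to record Profile: optional string, tag 38 (in v2 it sits immediately before avatar) -> affects the rule determinations only; this particular Profile value decodes identically
  field street in record Profile: type string changed to bool (its default is dropped) -> affects the rule determinations only; this particular Profile value decodes identically
  field avatar in record Profile: type bytes changed to float64 -> affects the rule determinations only; this particular Profile value decodes identically
  renamed field retries to age in record Profile -> affects the rule determinations only; this particular Profile value decodes identically


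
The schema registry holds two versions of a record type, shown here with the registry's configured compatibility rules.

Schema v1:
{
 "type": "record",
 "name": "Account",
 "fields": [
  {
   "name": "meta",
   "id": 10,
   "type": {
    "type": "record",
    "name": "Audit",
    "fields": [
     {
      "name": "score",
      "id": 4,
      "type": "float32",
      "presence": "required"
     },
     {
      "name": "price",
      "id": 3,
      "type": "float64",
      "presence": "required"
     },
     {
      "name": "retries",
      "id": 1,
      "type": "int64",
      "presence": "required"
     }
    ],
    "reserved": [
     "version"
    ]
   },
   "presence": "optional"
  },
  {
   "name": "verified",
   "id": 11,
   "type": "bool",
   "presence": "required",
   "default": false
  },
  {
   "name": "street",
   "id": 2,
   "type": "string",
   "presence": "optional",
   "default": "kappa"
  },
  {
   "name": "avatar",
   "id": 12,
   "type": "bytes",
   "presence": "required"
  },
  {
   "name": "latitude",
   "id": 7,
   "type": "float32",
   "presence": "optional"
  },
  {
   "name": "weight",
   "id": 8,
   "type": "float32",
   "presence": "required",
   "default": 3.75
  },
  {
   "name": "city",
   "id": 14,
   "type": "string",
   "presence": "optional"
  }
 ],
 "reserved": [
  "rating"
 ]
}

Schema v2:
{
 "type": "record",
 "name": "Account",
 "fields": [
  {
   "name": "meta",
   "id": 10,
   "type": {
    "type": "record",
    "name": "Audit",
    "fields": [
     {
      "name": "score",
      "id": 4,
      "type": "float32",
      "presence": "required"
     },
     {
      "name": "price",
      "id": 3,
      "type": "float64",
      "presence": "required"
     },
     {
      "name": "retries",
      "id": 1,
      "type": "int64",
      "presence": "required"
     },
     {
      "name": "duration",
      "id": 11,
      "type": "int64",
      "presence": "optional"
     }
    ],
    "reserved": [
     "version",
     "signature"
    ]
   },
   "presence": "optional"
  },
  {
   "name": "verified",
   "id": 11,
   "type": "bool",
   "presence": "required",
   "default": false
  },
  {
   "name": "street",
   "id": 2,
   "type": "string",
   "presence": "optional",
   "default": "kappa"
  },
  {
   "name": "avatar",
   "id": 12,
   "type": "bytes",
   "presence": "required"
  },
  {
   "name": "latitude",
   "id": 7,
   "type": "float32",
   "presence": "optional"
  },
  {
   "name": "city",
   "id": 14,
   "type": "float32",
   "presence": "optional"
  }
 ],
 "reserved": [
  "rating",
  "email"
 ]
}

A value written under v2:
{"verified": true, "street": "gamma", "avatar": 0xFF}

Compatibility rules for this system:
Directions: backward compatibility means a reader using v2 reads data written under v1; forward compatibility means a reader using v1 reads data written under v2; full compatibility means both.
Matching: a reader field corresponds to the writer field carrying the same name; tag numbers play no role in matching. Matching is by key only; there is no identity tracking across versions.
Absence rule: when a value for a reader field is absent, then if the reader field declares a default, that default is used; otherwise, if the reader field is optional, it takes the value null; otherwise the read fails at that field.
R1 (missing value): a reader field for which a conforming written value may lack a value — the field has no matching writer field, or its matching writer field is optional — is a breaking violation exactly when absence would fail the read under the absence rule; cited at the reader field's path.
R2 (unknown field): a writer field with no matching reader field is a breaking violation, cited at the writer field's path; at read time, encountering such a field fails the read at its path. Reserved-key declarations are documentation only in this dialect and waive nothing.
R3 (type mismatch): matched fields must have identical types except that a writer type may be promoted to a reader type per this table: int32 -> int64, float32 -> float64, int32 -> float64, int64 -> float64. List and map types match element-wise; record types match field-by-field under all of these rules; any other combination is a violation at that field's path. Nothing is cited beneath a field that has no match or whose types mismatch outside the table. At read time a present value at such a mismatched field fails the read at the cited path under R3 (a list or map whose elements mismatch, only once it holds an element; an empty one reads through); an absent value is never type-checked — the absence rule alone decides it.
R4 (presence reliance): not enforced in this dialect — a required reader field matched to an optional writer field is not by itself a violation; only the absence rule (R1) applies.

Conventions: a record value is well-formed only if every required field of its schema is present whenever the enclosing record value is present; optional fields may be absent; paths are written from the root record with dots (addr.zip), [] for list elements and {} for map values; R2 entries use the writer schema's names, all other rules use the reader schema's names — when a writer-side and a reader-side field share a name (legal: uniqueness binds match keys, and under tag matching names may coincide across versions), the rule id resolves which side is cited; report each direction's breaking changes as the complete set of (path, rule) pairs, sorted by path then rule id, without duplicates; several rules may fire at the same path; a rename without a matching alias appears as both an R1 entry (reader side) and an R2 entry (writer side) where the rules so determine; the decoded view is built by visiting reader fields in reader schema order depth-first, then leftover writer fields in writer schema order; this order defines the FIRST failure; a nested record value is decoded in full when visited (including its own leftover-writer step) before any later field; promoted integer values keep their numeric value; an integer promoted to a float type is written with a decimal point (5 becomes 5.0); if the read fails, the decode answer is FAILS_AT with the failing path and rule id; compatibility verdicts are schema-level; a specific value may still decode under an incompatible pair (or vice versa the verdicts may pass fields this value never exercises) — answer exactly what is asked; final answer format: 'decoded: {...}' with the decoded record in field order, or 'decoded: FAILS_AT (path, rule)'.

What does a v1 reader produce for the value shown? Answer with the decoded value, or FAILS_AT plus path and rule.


decoded: {"meta": null, "verified": true, "street": "gamma", "avatar": 0xFF, "latitude": null, "weight": 3.75, "city": null}

each type pair in Account: writer, then reader
decode walk for Account under reader schema v1:
  meta := null (absent, optional -> null)
  verified := true
  street := "gamma"
  avatar := 0xFF
  latitude := null (absent, optional -> null)
  weight := 3.75 (absent -> default)
  city := null (absent, optional -> null)
  => decoded: {"meta": null, "verified": true, "street": "gamma", "avatar": 0xFF, "latitude": null, "weight": 3.75, "city": null}
the rest of the Account diff is inert for this question:
  field city in record Account: type string changed to float32 -> matters for Account compatibility verdicts, not for this value's decode
  added field duration to record Audit: optional int64, tag 11 (in v2 it sits last) -> matters for Account compatibility verdicts, not for this value's decode
  removed field weight from record Account -> matters for Account compatibility verdicts, not for this value's decode
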